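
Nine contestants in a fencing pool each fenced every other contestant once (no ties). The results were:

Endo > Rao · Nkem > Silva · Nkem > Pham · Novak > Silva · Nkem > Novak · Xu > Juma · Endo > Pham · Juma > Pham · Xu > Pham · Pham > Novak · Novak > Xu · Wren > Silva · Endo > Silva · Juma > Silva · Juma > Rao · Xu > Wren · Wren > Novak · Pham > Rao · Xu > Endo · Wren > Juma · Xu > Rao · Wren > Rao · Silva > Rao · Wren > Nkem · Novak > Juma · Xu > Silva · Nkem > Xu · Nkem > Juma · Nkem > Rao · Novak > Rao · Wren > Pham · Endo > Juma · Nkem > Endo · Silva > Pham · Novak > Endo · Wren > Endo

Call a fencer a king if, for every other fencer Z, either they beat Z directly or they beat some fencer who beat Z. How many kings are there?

Nkem reaches everyone (king).
Juma cannot reach Nkem, Endo, Xu, Wren in two steps.
Endo cannot reach Nkem, Xu, Wren in two steps.
Xu reaches everyone (king).
Pham cannot reach Nkem, Wren in two steps.
Rao cannot reach Nkem, Juma, Endo, Xu, Pham, Novak, Silva, Wren in two steps.
Novak cannot reach Nkem in two steps.
Silva cannot reach Nkem, Juma, Endo, Xu, Wren in two steps.
Wren reaches everyone (king).
Kings: Nkem, Xu, Wren — 3.

3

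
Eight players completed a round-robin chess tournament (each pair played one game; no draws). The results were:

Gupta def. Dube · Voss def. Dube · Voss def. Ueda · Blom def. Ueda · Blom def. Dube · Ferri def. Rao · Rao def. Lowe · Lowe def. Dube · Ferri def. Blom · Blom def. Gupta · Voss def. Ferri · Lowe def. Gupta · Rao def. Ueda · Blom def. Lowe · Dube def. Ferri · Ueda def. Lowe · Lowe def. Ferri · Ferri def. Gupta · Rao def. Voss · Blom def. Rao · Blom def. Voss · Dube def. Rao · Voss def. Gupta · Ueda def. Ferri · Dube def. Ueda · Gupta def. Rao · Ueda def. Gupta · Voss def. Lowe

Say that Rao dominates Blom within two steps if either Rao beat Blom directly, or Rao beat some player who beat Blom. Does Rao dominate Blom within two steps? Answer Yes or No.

No

Rao did not beat Blom directly.
Rao beat Lowe, Ueda, Voss, but each of them lost to Blom. No two-step path.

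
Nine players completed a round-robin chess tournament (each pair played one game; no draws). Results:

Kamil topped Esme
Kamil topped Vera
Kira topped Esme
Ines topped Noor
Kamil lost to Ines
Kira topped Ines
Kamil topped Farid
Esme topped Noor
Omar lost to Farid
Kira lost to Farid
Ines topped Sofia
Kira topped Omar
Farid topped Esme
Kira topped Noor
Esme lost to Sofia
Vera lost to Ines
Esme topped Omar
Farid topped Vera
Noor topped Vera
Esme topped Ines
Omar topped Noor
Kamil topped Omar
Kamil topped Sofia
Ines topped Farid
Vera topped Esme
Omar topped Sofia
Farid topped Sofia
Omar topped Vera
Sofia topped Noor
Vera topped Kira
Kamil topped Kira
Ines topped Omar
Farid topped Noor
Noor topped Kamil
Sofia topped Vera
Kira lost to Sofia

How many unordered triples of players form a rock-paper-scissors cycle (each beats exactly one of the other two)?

Win totals: Noor 2, Omar 3, Ines 6, Farid 6, Sofia 4, Esme 3, Kamil 6, Vera 2, Kira 4.
A player with w wins dominates both others in C(w,2) triples; summing gives 1 + 3 + 15 + 15 + 6 + 3 + 15 + 1 + 6 = 65 transitive triples.
Total triples C(9,3) = 84, so cyclic triples = 84 − 65 = 19.

19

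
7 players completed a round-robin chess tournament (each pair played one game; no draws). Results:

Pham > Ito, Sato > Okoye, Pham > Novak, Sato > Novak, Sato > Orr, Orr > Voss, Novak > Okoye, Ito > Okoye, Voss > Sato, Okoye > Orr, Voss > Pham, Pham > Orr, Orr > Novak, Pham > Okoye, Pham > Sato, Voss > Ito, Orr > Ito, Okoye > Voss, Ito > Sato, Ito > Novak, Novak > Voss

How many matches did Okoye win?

Okoye's results: beat Orr, Voss; lost to Ito, Novak, Sato, Pham.
That is 2 wins.

2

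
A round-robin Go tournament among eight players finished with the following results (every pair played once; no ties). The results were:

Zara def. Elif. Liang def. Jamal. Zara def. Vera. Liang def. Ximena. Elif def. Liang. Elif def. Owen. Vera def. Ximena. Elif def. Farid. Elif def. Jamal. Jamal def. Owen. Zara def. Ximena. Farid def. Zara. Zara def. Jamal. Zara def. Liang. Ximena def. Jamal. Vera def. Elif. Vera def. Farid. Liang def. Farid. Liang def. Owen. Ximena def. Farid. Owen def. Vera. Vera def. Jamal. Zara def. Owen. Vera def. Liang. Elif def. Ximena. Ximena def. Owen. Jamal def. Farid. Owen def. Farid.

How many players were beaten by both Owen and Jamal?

1

Owen beat: Farid, Vera.
Jamal beat: Owen, Farid.
Both beat: Farid — 1.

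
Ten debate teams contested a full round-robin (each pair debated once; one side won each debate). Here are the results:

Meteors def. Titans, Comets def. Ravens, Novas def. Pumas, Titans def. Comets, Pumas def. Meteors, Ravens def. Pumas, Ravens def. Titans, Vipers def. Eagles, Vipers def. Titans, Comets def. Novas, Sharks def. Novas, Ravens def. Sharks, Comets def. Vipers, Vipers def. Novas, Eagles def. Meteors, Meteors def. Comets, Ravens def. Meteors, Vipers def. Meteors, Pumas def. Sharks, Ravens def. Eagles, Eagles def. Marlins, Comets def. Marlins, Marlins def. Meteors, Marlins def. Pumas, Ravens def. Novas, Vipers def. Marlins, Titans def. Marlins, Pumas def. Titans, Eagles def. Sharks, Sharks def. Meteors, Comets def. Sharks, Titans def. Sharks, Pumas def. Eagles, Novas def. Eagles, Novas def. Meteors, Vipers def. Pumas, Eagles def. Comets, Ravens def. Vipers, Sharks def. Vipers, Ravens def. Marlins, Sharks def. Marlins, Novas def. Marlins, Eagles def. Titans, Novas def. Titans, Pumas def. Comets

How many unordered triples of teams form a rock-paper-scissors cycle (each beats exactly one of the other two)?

26

Win totals: Comets 5, Vipers 6, Pumas 5, Sharks 4, Meteors 2, Ravens 8, Novas 5, Marlins 2, Titans 3, Eagles 5.
A team with w wins dominates both others in C(w,2) triples; summing gives 10 + 15 + 10 + 6 + 1 + 28 + 10 + 1 + 3 + 10 = 94 transitive triples.
Total triples C(10,3) = 120, so cyclic triples = 120 − 94 = 26.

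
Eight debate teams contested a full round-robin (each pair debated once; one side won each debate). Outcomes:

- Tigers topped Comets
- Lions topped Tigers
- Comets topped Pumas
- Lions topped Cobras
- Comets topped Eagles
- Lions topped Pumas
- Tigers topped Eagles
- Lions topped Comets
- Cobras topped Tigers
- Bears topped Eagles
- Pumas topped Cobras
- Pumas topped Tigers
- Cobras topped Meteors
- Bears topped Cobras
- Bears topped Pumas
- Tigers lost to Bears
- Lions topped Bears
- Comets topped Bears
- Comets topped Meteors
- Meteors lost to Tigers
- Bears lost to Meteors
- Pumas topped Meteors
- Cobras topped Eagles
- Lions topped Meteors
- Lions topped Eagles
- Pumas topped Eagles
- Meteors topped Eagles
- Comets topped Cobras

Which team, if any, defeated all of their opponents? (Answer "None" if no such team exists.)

Lions

Lions has 7 wins out of 7 opponents — a perfect record.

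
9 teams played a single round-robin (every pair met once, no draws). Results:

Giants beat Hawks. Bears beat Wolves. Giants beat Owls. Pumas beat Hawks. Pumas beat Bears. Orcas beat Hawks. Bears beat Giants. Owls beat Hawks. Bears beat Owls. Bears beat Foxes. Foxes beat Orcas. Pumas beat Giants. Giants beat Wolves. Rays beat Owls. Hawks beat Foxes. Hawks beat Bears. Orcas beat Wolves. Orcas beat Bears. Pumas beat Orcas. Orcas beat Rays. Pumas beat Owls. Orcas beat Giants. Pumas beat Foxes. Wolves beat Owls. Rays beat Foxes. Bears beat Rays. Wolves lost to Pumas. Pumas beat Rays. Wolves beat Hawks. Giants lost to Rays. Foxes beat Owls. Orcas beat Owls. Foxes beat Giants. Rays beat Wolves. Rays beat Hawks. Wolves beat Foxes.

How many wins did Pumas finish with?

Pumas' results: beat Hawks, Orcas, Bears, Wolves, Rays, Owls, Giants, Foxes; lost to no one.
That is 8 wins.

8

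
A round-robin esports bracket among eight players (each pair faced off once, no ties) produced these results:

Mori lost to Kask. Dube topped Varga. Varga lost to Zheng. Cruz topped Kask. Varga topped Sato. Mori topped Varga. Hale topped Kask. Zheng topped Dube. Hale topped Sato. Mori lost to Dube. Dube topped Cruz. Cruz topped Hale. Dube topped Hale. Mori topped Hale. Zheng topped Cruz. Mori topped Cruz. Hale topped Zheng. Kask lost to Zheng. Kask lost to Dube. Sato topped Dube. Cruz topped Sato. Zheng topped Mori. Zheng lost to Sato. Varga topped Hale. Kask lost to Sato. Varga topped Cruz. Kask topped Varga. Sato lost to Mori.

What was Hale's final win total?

3

Hale's results: beat Zheng, Kask, Sato; lost to Cruz, Dube, Mori, Varga.
That is 3 wins.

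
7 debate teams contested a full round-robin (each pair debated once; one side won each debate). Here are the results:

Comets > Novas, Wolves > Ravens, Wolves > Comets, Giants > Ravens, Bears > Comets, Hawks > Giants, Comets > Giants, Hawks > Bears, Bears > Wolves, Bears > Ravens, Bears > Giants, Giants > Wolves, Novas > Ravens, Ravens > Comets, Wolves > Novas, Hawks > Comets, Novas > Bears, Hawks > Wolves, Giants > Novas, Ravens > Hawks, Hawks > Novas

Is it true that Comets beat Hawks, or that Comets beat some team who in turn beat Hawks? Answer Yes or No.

No

Comets did not beat Hawks directly.
Comets beat Giants, Novas, but each of them lost to Hawks. No two-step path.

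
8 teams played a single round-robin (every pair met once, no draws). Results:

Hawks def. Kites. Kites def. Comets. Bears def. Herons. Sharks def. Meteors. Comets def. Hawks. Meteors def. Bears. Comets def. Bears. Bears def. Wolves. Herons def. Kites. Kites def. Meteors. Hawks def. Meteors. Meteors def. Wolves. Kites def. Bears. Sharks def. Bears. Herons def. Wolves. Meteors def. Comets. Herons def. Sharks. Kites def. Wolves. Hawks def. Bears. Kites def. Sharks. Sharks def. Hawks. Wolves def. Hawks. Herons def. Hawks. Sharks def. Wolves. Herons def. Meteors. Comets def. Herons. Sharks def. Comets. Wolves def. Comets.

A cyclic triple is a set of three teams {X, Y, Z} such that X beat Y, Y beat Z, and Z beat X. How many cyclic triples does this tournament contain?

Win totals: Herons 5, Bears 2, Comets 3, Hawks 3, Wolves 2, Sharks 5, Kites 5, Meteors 3.
A team with w wins dominates both others in C(w,2) triples; summing gives 10 + 1 + 3 + 3 + 1 + 10 + 10 + 3 = 41 transitive triples.
Total triples C(8,3) = 56, so cyclic triples = 56 − 41 = 15.

15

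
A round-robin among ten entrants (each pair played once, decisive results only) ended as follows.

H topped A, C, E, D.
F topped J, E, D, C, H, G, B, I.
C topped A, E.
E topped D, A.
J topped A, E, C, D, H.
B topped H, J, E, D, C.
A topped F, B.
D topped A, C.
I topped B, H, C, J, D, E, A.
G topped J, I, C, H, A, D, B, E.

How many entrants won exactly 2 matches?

Win totals: A 2, B 5, C 2, D 2, E 2, F 8, G 8, H 4, I 7, J 5.
Exactly 2: A, C, D, E — 4 entrants.

4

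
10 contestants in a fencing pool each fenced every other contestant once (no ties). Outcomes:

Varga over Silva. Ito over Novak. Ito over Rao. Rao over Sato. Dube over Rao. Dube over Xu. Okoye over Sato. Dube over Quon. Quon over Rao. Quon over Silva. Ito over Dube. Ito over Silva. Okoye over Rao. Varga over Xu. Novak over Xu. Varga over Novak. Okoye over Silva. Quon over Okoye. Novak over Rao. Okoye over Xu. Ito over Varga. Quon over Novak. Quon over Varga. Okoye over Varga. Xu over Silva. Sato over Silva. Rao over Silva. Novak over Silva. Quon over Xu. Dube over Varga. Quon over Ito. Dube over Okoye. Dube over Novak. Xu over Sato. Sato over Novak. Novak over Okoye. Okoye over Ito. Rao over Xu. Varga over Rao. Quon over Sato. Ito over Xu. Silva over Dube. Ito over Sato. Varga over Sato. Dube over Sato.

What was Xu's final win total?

Xu's results: beat Sato, Silva; lost to Varga, Ito, Novak, Quon, Rao, Dube, Okoye.
That is 2 wins.

2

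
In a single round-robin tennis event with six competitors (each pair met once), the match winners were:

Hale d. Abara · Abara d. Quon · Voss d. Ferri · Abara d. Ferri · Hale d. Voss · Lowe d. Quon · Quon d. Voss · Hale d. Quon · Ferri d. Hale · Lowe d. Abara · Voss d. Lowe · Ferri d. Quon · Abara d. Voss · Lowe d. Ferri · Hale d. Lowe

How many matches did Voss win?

Voss' results: beat Lowe, Ferri; lost to Hale, Quon, Abara.
That is 2 wins.

2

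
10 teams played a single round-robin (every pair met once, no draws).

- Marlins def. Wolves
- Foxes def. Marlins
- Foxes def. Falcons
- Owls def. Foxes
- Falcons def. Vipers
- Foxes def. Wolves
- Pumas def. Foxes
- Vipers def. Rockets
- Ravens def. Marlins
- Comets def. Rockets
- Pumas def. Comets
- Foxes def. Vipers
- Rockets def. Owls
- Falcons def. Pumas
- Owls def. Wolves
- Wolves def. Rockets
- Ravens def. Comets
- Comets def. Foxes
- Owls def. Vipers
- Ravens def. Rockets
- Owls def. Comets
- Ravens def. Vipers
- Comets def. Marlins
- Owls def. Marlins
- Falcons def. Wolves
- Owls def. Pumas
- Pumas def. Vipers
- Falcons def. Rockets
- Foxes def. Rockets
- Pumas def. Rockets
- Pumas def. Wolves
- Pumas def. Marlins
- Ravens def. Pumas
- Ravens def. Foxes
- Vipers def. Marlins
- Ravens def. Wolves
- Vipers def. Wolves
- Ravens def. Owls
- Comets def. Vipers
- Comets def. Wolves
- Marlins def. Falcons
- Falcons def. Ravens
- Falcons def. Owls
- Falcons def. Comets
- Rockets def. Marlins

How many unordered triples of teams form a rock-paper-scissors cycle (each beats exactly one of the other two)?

16

Win totals: Pumas 6, Falcons 7, Rockets 2, Ravens 8, Vipers 3, Foxes 5, Owls 6, Marlins 2, Wolves 1, Comets 5.
A team with w wins dominates both others in C(w,2) triples; summing gives 15 + 21 + 1 + 28 + 3 + 10 + 15 + 1 + 0 + 10 = 104 transitive triples.
Total triples C(10,3) = 120, so cyclic triples = 120 − 104 = 16.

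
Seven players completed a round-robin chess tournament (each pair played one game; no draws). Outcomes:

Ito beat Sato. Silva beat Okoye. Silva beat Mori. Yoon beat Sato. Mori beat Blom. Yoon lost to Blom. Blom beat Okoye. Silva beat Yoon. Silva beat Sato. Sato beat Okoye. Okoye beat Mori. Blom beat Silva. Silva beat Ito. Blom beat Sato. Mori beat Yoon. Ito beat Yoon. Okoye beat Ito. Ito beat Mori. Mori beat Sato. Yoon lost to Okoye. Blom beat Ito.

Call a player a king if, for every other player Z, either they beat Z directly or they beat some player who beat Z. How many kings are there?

3

Mori reaches everyone (king).
Ito cannot reach Silva in two steps.
Yoon cannot reach Mori, Ito, Silva, Blom in two steps.
Sato cannot reach Silva, Blom in two steps.
Silva reaches everyone (king).
Okoye cannot reach Silva in two steps.
Blom reaches everyone (king).
Kings: Mori, Silva, Blom — 3.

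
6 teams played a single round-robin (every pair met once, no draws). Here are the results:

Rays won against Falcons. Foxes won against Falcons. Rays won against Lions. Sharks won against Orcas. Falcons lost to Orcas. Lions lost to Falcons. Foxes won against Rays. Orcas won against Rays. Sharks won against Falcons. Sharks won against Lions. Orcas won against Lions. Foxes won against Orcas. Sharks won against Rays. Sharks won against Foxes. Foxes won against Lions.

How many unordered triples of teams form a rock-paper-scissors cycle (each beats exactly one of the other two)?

0

Of the C(6,3) = 20 triples, the cyclic ones are: none.
That is 0.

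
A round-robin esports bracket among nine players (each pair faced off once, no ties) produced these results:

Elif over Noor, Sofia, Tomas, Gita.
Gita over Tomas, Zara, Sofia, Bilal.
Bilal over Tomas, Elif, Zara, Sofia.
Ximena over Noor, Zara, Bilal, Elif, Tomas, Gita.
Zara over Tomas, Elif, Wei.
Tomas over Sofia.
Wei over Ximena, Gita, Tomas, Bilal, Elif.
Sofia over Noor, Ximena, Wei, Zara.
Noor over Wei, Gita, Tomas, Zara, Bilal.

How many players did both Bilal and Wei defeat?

2

Bilal beat: Zara, Sofia, Elif, Tomas.
Wei beat: Ximena, Elif, Tomas, Gita, Bilal.
Both beat: Elif, Tomas — 2.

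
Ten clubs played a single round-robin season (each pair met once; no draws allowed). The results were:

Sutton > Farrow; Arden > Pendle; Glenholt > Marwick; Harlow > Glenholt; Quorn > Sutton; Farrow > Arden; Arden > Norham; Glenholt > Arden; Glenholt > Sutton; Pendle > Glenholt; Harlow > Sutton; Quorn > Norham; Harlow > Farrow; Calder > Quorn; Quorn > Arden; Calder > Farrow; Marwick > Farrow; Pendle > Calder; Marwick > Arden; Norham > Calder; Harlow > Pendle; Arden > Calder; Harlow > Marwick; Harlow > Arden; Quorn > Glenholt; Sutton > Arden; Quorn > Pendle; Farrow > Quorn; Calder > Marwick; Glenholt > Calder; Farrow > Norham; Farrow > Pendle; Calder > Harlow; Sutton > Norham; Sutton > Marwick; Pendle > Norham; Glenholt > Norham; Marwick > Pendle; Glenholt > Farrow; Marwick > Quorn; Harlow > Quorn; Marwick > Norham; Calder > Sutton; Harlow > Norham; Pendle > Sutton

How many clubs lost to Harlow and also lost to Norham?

Harlow beat: Marwick, Norham, Sutton, Glenholt, Arden, Farrow, Pendle, Quorn.
Norham beat: Calder.
No one was beaten by both.

0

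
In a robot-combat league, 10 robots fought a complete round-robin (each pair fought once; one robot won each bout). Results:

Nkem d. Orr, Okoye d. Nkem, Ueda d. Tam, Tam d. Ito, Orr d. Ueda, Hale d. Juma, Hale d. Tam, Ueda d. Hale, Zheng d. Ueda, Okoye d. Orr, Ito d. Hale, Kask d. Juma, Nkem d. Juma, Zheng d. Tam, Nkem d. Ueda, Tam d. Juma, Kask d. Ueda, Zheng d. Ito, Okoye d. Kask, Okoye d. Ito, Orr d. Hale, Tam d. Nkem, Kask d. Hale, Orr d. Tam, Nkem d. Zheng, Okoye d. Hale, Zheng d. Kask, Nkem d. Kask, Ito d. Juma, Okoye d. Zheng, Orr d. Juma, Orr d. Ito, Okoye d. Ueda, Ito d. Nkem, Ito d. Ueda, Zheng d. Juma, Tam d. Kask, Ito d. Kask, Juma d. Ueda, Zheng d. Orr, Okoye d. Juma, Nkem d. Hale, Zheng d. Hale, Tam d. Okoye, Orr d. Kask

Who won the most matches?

Win totals: Nkem 6, Ueda 2, Tam 5, Zheng 7, Ito 5, Hale 2, Kask 3, Juma 1, Okoye 8, Orr 6.
Okoye leads with 8 wins (next highest: 7).

Okoye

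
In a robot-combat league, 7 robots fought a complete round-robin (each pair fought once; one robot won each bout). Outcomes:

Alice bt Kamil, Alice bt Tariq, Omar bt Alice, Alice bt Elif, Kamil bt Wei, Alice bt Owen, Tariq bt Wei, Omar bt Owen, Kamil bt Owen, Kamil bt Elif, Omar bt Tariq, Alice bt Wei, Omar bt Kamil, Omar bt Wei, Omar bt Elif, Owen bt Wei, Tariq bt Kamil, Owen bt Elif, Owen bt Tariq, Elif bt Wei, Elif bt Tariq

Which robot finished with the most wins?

Omar

Win totals: Elif 2, Owen 3, Omar 6, Wei 0, Kamil 3, Tariq 2, Alice 5.
Omar leads with 6 wins (next highest: 5).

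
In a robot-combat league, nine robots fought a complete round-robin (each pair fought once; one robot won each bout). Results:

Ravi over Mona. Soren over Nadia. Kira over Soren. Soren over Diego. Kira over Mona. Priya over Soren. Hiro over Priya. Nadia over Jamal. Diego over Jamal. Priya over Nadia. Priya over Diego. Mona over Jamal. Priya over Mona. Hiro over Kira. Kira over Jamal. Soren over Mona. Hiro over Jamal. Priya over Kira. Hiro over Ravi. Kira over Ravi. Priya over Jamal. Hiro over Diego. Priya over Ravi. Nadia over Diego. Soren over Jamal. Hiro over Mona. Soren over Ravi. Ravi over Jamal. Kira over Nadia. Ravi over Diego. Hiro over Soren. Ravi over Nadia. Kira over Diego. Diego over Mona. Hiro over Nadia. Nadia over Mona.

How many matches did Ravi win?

Ravi's results: beat Diego, Nadia, Jamal, Mona; lost to Kira, Hiro, Soren, Priya.
That is 4 wins.

4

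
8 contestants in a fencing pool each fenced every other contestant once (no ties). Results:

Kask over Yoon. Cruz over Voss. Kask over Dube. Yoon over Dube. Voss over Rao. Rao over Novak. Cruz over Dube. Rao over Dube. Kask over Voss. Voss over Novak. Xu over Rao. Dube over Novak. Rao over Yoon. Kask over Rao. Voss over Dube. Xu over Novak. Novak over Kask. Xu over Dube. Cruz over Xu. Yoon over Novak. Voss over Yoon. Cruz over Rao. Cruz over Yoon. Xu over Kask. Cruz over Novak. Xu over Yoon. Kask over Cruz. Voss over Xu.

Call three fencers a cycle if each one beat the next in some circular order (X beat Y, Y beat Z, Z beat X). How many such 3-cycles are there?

Win totals: Voss 5, Yoon 2, Xu 5, Dube 1, Cruz 6, Novak 1, Kask 5, Rao 3.
A fencer with w wins dominates both others in C(w,2) triples; summing gives 10 + 1 + 10 + 0 + 15 + 0 + 10 + 3 = 49 transitive triples.
Total triples C(8,3) = 56, so cyclic triples = 56 − 49 = 7.

7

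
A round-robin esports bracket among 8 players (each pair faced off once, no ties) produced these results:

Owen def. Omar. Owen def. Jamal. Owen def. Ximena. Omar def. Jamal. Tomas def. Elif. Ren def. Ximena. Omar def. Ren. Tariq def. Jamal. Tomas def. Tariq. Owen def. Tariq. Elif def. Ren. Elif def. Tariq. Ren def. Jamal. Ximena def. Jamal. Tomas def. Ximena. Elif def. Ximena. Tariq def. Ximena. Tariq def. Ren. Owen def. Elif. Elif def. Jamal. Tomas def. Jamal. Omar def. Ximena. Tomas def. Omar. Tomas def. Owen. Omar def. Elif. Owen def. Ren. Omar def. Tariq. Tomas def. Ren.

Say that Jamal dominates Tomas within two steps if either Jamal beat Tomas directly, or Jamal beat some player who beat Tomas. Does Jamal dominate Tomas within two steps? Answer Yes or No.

Jamal did not beat Tomas directly.
Jamal beat no one, so there is no intermediate player.

No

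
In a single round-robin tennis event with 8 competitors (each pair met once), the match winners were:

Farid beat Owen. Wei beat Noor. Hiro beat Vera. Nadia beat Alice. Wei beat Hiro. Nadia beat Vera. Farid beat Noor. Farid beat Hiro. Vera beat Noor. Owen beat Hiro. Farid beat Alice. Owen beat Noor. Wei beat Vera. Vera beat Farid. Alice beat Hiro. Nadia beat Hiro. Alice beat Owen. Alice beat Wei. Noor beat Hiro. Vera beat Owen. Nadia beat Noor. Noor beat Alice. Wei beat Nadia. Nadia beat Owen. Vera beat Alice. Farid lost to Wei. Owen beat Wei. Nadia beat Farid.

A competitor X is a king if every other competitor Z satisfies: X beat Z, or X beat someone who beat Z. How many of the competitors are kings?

Owen reaches everyone (king).
Noor cannot reach Nadia, Farid in two steps.
Nadia reaches everyone (king).
Vera cannot reach Nadia in two steps.
Wei reaches everyone (king).
Hiro cannot reach Nadia, Wei in two steps.
Alice reaches everyone (king).
Farid cannot reach Nadia in two steps.
Kings: Owen, Nadia, Wei, Alice — 4.

4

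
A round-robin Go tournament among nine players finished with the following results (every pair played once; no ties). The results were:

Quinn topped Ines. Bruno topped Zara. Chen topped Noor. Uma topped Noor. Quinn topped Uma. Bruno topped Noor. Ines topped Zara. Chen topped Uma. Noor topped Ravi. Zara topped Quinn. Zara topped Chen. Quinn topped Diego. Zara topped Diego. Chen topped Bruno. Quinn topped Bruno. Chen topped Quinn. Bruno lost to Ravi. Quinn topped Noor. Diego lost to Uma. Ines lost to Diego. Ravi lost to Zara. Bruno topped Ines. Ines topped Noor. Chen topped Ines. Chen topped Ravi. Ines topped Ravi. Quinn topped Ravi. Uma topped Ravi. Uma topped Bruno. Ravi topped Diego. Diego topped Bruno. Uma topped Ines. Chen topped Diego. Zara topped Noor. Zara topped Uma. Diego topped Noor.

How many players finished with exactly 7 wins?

1

Win totals: Quinn 6, Ravi 2, Noor 1, Chen 7, Bruno 3, Uma 5, Ines 3, Diego 3, Zara 6.
Exactly 7: Chen — 1 player.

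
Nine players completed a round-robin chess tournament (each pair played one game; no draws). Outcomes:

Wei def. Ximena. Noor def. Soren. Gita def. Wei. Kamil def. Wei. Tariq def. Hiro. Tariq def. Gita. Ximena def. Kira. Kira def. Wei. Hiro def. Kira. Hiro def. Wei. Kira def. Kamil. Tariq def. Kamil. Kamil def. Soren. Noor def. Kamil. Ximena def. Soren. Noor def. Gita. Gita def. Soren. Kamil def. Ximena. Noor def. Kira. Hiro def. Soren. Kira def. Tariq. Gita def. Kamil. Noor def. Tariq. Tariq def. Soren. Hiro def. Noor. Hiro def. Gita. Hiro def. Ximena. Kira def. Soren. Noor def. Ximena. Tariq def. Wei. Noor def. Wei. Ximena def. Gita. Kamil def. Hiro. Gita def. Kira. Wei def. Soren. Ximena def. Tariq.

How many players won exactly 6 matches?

1

Win totals: Hiro 6, Noor 7, Wei 2, Kamil 4, Ximena 4, Tariq 5, Soren 0, Gita 4, Kira 4.
Exactly 6: Hiro — 1 player.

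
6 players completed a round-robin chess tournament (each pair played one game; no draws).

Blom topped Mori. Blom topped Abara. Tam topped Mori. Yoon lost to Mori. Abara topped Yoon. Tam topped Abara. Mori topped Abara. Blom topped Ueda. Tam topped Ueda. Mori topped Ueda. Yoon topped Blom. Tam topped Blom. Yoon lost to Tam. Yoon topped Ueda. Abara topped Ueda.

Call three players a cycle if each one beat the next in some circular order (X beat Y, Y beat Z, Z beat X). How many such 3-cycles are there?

2

Of the C(6,3) = 20 triples, the cyclic ones are: {Abara, Yoon, Blom}; {Yoon, Mori, Blom}.
That is 2.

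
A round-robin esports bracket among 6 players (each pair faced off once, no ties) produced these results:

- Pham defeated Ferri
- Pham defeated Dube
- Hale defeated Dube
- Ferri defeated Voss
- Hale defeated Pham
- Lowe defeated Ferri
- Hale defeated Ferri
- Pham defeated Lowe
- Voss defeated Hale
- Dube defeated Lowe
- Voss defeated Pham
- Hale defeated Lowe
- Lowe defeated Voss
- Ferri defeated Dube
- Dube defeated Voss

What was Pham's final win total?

Pham's results: beat Ferri, Lowe, Dube; lost to Voss, Hale.
That is 3 wins.

3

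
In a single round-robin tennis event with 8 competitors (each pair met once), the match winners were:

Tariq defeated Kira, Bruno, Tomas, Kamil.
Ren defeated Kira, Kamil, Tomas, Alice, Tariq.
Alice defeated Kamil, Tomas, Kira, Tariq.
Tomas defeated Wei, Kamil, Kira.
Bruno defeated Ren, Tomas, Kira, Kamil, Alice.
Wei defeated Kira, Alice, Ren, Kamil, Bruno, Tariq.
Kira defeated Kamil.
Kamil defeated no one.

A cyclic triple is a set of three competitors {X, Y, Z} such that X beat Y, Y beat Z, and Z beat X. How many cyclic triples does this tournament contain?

Win totals: Kamil 0, Alice 4, Bruno 5, Tariq 4, Wei 6, Ren 5, Tomas 3, Kira 1.
A competitor with w wins dominates both others in C(w,2) triples; summing gives 0 + 6 + 10 + 6 + 15 + 10 + 3 + 0 = 50 transitive triples.
Total triples C(8,3) = 56, so cyclic triples = 56 − 50 = 6.

6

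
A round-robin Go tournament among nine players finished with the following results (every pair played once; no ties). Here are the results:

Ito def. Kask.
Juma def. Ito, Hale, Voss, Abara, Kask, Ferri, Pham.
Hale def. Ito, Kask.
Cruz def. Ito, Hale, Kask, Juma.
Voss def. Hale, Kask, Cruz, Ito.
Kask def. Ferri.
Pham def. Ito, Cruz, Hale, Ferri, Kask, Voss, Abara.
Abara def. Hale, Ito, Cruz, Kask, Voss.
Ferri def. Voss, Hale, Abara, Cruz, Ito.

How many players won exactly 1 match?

Win totals: Hale 2, Ito 1, Pham 7, Ferri 5, Abara 5, Voss 4, Kask 1, Cruz 4, Juma 7.
Exactly 1: Ito, Kask — 2 players.

2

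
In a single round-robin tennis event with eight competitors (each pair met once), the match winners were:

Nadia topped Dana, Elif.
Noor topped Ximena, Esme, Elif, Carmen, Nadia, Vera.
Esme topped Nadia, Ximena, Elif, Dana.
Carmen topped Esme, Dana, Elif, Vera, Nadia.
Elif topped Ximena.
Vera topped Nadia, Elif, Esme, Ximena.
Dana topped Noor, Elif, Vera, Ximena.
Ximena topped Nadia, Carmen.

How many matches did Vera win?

Vera's results: beat Ximena, Elif, Esme, Nadia; lost to Noor, Dana, Carmen.
That is 4 wins.

4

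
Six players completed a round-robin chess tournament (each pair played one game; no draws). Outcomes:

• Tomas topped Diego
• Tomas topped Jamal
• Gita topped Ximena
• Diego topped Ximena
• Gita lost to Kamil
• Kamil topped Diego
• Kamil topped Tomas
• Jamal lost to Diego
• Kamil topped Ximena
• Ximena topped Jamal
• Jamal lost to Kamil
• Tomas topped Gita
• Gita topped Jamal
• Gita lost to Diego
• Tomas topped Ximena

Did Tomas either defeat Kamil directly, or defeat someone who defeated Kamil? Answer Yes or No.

Tomas did not beat Kamil directly.
Tomas beat Jamal, Gita, Diego, Ximena, but each of them lost to Kamil. No two-step path.

No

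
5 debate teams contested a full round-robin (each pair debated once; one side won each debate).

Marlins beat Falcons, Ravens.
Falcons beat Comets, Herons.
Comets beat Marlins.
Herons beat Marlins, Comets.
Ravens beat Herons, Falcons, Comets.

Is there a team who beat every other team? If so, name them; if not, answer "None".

Highest win total is Ravens with 3 (out of 4 possible).
Ravens lost to Marlins, so no team went undefeated.

None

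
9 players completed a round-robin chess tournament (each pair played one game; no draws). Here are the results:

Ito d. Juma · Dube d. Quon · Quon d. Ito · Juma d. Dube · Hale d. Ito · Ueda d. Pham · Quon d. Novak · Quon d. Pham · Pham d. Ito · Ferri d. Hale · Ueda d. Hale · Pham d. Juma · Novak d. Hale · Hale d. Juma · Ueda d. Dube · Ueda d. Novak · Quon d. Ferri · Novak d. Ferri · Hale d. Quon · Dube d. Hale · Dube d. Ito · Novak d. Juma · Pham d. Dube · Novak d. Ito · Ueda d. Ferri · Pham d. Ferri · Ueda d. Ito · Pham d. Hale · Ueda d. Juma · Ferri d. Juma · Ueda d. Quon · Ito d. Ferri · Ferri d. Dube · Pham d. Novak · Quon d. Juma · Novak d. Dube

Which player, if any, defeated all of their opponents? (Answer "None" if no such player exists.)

Ueda

Ueda has 8 wins out of 8 opponents — a perfect record.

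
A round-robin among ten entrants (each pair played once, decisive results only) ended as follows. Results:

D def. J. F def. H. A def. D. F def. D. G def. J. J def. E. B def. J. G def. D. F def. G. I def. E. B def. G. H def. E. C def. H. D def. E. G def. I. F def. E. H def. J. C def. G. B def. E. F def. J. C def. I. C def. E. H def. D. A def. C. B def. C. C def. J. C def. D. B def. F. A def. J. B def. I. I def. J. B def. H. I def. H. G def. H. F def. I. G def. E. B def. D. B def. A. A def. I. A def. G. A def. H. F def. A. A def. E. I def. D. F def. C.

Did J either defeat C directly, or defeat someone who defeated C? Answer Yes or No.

J did not beat C directly.
J beat E, but each of them lost to C. No two-step path.

No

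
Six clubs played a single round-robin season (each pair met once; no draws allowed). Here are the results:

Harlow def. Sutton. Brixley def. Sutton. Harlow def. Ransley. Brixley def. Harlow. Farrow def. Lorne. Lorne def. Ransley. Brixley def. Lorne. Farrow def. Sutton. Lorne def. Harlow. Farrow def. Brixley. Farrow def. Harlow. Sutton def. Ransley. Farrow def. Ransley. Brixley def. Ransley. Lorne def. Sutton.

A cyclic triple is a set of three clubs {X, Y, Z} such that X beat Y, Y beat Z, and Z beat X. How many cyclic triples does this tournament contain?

Win totals: Harlow 2, Lorne 3, Sutton 1, Farrow 5, Ransley 0, Brixley 4.
A club with w wins dominates both others in C(w,2) triples; summing gives 1 + 3 + 0 + 10 + 0 + 6 = 20 transitive triples.
Total triples C(6,3) = 20, so cyclic triples = 20 − 20 = 0.

0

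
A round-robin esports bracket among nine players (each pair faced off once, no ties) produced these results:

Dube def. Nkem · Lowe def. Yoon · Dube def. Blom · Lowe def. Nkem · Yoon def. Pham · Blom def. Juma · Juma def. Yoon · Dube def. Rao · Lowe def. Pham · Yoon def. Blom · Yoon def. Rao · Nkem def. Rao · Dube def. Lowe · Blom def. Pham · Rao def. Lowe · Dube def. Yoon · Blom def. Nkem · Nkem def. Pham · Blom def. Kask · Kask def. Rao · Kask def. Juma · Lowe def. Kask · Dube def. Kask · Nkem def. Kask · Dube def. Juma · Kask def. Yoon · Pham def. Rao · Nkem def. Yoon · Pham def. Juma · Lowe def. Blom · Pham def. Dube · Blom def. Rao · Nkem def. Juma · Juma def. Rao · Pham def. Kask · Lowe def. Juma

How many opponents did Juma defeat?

2

Juma's results: beat Yoon, Rao; lost to Nkem, Kask, Dube, Lowe, Pham, Blom.
That is 2 wins.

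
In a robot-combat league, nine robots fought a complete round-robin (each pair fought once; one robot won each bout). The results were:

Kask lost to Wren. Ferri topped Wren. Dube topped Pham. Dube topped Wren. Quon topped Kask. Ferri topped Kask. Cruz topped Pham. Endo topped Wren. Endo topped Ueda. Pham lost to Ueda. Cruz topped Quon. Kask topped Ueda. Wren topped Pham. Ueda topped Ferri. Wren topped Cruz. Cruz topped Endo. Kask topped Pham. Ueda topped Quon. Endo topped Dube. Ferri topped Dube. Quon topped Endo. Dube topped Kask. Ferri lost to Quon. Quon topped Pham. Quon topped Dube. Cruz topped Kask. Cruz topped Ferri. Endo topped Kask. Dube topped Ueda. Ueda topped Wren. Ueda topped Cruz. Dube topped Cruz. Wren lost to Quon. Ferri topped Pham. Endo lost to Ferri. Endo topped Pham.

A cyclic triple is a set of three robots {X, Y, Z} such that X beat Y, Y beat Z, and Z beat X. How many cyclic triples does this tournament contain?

Win totals: Kask 2, Ferri 5, Wren 3, Dube 5, Pham 0, Ueda 5, Endo 5, Quon 6, Cruz 5.
A robot with w wins dominates both others in C(w,2) triples; summing gives 1 + 10 + 3 + 10 + 0 + 10 + 10 + 15 + 10 = 69 transitive triples.
Total triples C(9,3) = 84, so cyclic triples = 84 − 69 = 15.

15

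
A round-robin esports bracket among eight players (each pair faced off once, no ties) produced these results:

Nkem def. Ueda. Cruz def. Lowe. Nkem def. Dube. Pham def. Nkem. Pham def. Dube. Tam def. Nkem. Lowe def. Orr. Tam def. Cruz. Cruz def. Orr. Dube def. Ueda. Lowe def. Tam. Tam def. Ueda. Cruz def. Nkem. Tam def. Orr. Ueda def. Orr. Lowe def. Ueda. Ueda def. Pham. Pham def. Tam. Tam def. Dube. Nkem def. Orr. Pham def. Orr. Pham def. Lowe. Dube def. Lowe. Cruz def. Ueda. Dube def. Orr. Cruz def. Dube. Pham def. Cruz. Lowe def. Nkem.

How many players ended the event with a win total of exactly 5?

Win totals: Nkem 3, Cruz 5, Pham 6, Lowe 4, Orr 0, Ueda 2, Dube 3, Tam 5.
Exactly 5: Cruz, Tam — 2 players.

2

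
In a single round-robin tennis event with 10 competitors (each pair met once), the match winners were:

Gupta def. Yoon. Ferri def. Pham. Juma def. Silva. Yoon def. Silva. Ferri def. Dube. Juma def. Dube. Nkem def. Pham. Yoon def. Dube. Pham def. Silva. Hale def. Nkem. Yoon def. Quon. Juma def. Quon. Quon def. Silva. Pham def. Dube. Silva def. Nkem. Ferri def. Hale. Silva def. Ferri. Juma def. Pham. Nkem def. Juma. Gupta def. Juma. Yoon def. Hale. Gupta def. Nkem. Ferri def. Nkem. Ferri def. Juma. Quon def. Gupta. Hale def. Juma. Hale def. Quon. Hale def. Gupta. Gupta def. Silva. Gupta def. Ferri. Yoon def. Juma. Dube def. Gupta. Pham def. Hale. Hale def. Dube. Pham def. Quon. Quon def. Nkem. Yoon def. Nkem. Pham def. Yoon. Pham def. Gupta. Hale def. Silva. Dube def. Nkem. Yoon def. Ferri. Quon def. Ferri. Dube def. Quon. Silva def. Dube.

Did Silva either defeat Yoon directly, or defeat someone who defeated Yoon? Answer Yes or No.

Silva did not beat Yoon directly.
Silva beat Dube, Ferri, Nkem, but each of them lost to Yoon. No two-step path.

No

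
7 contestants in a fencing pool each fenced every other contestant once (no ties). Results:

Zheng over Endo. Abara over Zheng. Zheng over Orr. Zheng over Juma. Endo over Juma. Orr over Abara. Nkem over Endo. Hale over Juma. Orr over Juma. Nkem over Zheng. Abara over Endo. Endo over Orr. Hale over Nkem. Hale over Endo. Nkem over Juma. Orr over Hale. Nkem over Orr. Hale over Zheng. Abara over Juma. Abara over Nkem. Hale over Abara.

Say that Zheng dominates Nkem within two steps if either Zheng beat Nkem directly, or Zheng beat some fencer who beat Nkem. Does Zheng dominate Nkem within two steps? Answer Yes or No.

No

Zheng did not beat Nkem directly.
Zheng beat Juma, Endo, Orr, but each of them lost to Nkem. No two-step path.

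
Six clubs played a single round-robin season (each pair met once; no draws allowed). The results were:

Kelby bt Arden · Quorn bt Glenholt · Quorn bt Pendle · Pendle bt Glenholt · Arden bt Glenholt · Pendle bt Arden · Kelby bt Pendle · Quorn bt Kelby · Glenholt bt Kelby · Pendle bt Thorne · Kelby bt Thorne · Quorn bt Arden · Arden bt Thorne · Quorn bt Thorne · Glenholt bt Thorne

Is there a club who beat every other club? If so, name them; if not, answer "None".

Quorn has 5 wins out of 5 opponents — a perfect record.

Quorn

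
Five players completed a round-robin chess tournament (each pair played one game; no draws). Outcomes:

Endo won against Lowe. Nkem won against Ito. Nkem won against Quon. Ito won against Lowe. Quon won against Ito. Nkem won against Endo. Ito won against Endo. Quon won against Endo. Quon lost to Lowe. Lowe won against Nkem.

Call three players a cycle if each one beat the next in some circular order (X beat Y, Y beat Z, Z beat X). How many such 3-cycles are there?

4

Win totals: Ito 2, Lowe 2, Endo 1, Quon 2, Nkem 3.
A player with w wins dominates both others in C(w,2) triples; summing gives 1 + 1 + 0 + 1 + 3 = 6 transitive triples.
Total triples C(5,3) = 10, so cyclic triples = 10 − 6 = 4.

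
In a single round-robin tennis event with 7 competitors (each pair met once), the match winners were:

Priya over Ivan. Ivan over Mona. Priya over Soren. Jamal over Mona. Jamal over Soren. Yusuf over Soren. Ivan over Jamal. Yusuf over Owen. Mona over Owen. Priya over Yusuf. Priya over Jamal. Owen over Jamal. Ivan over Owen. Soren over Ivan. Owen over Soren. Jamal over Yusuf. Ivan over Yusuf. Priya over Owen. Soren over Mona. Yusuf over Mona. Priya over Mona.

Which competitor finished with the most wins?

Win totals: Yusuf 3, Owen 2, Mona 1, Priya 6, Soren 2, Ivan 4, Jamal 3.
Priya leads with 6 wins (next highest: 4).

Priya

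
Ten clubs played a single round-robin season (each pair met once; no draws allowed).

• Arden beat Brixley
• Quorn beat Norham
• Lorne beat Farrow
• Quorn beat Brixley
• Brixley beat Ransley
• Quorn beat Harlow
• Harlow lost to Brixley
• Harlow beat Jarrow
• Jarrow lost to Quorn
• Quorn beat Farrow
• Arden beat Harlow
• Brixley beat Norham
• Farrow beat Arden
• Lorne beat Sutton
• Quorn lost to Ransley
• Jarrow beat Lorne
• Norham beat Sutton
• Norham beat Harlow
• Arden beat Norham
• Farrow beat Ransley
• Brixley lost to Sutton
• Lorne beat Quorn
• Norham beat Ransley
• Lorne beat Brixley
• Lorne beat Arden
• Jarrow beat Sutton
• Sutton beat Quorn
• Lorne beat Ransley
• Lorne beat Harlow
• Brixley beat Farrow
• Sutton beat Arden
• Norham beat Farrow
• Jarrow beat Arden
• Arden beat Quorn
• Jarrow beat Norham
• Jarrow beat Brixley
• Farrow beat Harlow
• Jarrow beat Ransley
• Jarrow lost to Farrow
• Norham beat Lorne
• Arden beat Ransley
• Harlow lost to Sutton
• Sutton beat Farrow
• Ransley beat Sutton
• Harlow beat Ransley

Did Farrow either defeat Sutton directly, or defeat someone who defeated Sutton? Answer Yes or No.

Farrow did not beat Sutton directly.
Farrow beat Harlow, Ransley, Arden, Jarrow. Of those, Ransley beat Sutton.

Yes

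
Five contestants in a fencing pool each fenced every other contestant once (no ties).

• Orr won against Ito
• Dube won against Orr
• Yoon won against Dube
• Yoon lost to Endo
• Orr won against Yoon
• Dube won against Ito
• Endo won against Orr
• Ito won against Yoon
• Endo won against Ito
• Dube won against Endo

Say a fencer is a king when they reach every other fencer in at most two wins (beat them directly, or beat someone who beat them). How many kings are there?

3

Ito cannot reach Orr, Endo in two steps.
Dube reaches everyone (king).
Orr cannot reach Endo in two steps.
Endo reaches everyone (king).
Yoon reaches everyone (king).
Kings: Dube, Endo, Yoon — 3.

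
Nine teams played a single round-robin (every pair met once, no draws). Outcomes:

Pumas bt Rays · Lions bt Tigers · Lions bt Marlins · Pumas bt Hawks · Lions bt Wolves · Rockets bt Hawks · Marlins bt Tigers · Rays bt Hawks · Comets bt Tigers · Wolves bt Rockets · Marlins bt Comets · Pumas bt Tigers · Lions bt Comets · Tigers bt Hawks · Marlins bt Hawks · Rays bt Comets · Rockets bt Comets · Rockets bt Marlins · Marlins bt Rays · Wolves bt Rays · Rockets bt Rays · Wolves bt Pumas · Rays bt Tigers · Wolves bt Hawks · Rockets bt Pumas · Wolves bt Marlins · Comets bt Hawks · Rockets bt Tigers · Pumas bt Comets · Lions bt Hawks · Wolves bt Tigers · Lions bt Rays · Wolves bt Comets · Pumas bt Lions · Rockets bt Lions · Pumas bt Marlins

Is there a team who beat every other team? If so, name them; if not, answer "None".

Highest win total is Wolves with 7 (out of 8 possible).
Wolves lost to Lions, so no team went undefeated.

None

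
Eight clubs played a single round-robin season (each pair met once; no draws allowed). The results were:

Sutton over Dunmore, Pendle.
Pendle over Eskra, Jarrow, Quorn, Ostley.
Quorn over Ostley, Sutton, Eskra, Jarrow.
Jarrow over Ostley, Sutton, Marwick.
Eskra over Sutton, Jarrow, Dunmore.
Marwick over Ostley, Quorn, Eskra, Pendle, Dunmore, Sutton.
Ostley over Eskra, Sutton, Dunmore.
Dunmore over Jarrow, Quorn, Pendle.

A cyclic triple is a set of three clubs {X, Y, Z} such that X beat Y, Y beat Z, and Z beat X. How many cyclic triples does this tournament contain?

Win totals: Jarrow 3, Pendle 4, Marwick 6, Sutton 2, Eskra 3, Quorn 4, Dunmore 3, Ostley 3.
A club with w wins dominates both others in C(w,2) triples; summing gives 3 + 6 + 15 + 1 + 3 + 6 + 3 + 3 = 40 transitive triples.
Total triples C(8,3) = 56, so cyclic triples = 56 − 40 = 16.

16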